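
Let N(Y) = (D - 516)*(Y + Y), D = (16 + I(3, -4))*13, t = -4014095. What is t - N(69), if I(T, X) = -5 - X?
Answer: -3969797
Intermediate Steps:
D = 195 (D = (16 + (-5 - 1*(-4)))*13 = (16 + (-5 + 4))*13 = (16 - 1)*13 = 15*13 = 195)
N(Y) = -642*Y (N(Y) = (195 - 516)*(Y + Y) = -642*Y)
t - N(69) = -4014095 - (-642)*69 = -4014095 - 1*(-44298) = -4014095 + 44298 = -3969797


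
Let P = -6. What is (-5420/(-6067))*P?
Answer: -32520/6067 ≈ -5.3601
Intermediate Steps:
(-5420/(-6067))*P = -5420/(-6067)*(-6) = -5420*(-1/6067)*(-6) = (5420/6067)*(-6) = -32520/6067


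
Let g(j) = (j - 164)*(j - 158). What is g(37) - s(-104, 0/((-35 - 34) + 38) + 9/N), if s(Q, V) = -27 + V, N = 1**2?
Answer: 15385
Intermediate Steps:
N = 1
g(j) = (-164 + j)*(-158 + j)
g(37) - s(-104, 0/((-35 - 34) + 38) + 9/N) = (25912 + 37**2 - 322*37) - (-27 + (0/((-35 - 34) + 38) + 9/1)) = (25912 + 1369 - 11914) - (-27 + (0/(-69 + 38) + 9*1)) = 15367 - (-27 + (0/(-31) + 9)) = 15367 - (-27 + (0*(-1/31) + 9)) = 15367 - (-27 + (0 + 9)) = 15367 - (-27 + 9) = 15367 - 1*(-18) = 15367 + 18 = 15385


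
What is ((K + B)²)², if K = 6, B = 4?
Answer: 10000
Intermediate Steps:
((K + B)²)² = ((6 + 4)²)² = (10²)² = 100² = 10000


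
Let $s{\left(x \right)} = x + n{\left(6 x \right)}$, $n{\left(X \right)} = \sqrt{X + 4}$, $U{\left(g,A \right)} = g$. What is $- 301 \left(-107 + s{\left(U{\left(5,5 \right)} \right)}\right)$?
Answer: $30702 - 301 \sqrt{34} \approx 28947.0$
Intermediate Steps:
$n{\left(X \right)} = \sqrt{4 + X}$
$s{\left(x \right)} = x + \sqrt{4 + 6 x}$
$- 301 \left(-107 + s{\left(U{\left(5,5 \right)} \right)}\right) = - 301 \left(-107 + \left(5 + \sqrt{4 + 6 \cdot 5}\right)\right) = - 301 \left(-107 + \left(5 + \sqrt{4 + 30}\right)\right) = - 301 \left(-107 + \left(5 + \sqrt{34}\right)\right) = - 301 \left(-102 + \sqrt{34}\right) = 30702 - 301 \sqrt{34}$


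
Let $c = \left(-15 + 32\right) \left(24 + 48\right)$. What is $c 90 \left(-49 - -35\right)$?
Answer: $-1542240$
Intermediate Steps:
$c = 1224$ ($c = 17 \cdot 72 = 1224$)
$c 90 \left(-49 - -35\right) = 1224 \cdot 90 \left(-49 - -35\right) = 110160 \left(-49 + 35\right) = 110160 \left(-14\right) = -1542240$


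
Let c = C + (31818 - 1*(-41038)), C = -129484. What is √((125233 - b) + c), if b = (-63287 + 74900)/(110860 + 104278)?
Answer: √535560120394/2794 ≈ 261.93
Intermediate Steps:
b = 1659/30734 (b = 11613/215138 = 11613*(1/215138) = 1659/30734 ≈ 0.053979)
c = -56628 (c = -129484 + (31818 - 1*(-41038)) = -129484 + (31818 + 41038) = -129484 + 72856 = -56628)
√((125233 - b) + c) = √((125233 - 1*1659/30734) - 56628) = √((125233 - 1659/30734) - 56628) = √(3848909363/30734 - 56628) = √(2108504411/30734) = √535560120394/2794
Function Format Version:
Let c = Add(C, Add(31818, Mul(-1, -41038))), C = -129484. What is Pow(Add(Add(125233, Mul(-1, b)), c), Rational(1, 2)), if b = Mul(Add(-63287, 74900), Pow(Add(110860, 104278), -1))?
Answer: Mul(Rational(1, 2794), Pow(535560120394, Rational(1, 2))) ≈ 261.93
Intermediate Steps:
b = Rational(1659, 30734) (b = Mul(11613, Pow(215138, -1)) = Mul(11613, Rational(1, 215138)) = Rational(1659, 30734) ≈ 0.053979)
c = -56628 (c = Add(-129484, Add(31818, Mul(-1, -41038))) = Add(-129484, Add(31818, 41038)) = Add(-129484, 72856) = -56628)
Pow(Add(Add(125233, Mul(-1, b)), c), Rational(1, 2)) = Pow(Add(Add(125233, Mul(-1, Rational(1659, 30734))), -56628), Rational(1, 2)) = Pow(Add(Add(125233, Rational(-1659, 30734)), -56628), Rational(1, 2)) = Pow(Add(Rational(3848909363, 30734), -56628), Rational(1, 2)) = Pow(Rational(2108504411, 30734), Rational(1, 2)) = Mul(Rational(1, 2794), Pow(535560120394, Rational(1, 2)))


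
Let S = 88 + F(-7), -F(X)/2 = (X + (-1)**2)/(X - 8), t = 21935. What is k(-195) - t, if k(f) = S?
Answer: -109239/5 ≈ -21848.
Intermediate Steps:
F(X) = -2*(1 + X)/(-8 + X) (F(X) = -2*(X + (-1)**2)/(X - 8) = -2*(X + 1)/(-8 + X) = -2*(1 + X)/(-8 + X))
S = 436/5 (S = 88 + 2*(-1 - 1*(-7))/(-8 - 7) = 88 + 2*(-1 + 7)/(-15) = 88 + 2*(-1/15)*6 = 88 - 4/5 = 436/5 ≈ 87.200)
k(f) = 436/5
k(-195) - t = 436/5 - 1*21935 = 436/5 - 21935 = -109239/5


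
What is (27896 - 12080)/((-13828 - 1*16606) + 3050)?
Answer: -659/1141 ≈ -0.57756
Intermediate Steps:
(27896 - 12080)/((-13828 - 1*16606) + 3050) = 15816/((-13828 - 16606) + 3050) = 15816/(-30434 + 3050) = 15816/(-27384) = 15816*(-1/27384) = -659/1141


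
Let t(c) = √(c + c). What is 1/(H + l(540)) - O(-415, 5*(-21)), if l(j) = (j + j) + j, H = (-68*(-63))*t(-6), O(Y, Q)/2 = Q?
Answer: 144443885/687828 - 119*I*√3/3095226 ≈ 210.0 - 6.6591e-5*I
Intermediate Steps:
t(c) = √2*√c (t(c) = √(2*c) = √2*√c)
O(Y, Q) = 2*Q
H = 8568*I*√3 (H = (-68*(-63))*(√2*√(-6)) = 4284*(√2*(I*√6)) = 4284*(2*I*√3) = 8568*I*√3 ≈ 14840.0*I)
l(j) = 3*j (l(j) = 2*j + j = 3*j)
1/(H + l(540)) - O(-415, 5*(-21)) = 1/(8568*I*√3 + 3*540) - 2*5*(-21) = 1/(8568*I*√3 + 1620) - 2*(-105) = 1/(1620 + 8568*I*√3) - 1*(-210) = 1/(1620 + 8568*I*√3) + 210 = 210 + 1/(1620 + 8568*I*√3)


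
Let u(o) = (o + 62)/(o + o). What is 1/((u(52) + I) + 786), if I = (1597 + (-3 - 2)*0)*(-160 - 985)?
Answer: -52/95044451 ≈ -5.4711e-7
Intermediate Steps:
u(o) = (62 + o)/(2*o) (u(o) = (62 + o)/((2*o)) = (62 + o)*(1/(2*o)) = (62 + o)/(2*o))
I = -1828565 (I = (1597 - 5*0)*(-1145) = (1597 + 0)*(-1145) = 1597*(-1145) = -1828565)
1/((u(52) + I) + 786) = 1/(((1/2)*(62 + 52)/52 - 1828565) + 786) = 1/(((1/2)*(1/52)*114 - 1828565) + 786) = 1/((57/52 - 1828565) + 786) = 1/(-95085323/52 + 786) = 1/(-95044451/52) = -52/95044451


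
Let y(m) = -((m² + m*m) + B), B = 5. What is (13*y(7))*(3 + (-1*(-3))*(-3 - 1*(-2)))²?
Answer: 0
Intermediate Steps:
y(m) = -5 - 2*m² (y(m) = -((m² + m*m) + 5) = -((m² + m²) + 5) = -(2*m² + 5) = -(5 + 2*m²) = -5 - 2*m²)
(13*y(7))*(3 + (-1*(-3))*(-3 - 1*(-2)))² = (13*(-5 - 2*7²))*(3 + (-1*(-3))*(-3 - 1*(-2)))² = (13*(-5 - 2*49))*(3 + 3*(-3 + 2))² = (13*(-5 - 98))*(3 + 3*(-1))² = (13*(-103))*(3 - 3)² = -1339*0² = -1339*0 = 0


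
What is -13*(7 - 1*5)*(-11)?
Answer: 286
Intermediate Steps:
-13*(7 - 1*5)*(-11) = -13*(7 - 5)*(-11) = -13*2*(-11) = -26*(-11) = 286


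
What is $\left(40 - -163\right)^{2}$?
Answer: $41209$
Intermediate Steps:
$\left(40 - -163\right)^{2} = \left(40 + 163\right)^{2} = 203^{2} = 41209$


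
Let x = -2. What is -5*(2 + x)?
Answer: 0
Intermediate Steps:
-5*(2 + x) = -5*(2 - 2) = -5*0 = 0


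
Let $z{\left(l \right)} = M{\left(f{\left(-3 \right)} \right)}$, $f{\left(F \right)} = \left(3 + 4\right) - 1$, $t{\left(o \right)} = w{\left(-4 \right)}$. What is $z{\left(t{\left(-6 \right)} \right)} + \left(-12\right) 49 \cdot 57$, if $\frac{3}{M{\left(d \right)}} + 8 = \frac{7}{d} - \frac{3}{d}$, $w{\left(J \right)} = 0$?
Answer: $- \frac{737361}{22} \approx -33516.0$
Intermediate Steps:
$t{\left(o \right)} = 0$
$f{\left(F \right)} = 6$ ($f{\left(F \right)} = 7 - 1 = 6$)
$M{\left(d \right)} = \frac{3}{-8 + \frac{4}{d}}$ ($M{\left(d \right)} = \frac{3}{-8 + \left(\frac{7}{d} - \frac{3}{d}\right)} = \frac{3}{-8 + \frac{4}{d}}$)
$z{\left(l \right)} = - \frac{9}{22}$ ($z{\left(l \right)} = \left(-3\right) 6 \frac{1}{-4 + 8 \cdot 6} = \left(-3\right) 6 \frac{1}{-4 + 48} = \left(-3\right) 6 \cdot \frac{1}{44} = - \frac{9}{22}$)
$z{\left(t{\left(-6 \right)} \right)} + \left(-12\right) 49 \cdot 57 = - \frac{9}{22} + \left(-12\right) 49 \cdot 57 = - \frac{9}{22} - 33516 = - \frac{737361}{22}$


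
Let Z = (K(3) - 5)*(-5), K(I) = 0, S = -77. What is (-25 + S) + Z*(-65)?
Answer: -1727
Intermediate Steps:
Z = 25 (Z = (0 - 5)*(-5) = -5*(-5) = 25)
(-25 + S) + Z*(-65) = (-25 - 77) + 25*(-65) = -102 - 1625 = -1727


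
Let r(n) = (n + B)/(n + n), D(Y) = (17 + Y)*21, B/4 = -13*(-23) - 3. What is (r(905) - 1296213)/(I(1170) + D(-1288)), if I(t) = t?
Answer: 2346143441/46193010 ≈ 50.790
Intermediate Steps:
B = 1184 (B = 4*(-13*(-23) - 3) = 4*(299 - 3) = 4*296 = 1184)
D(Y) = 357 + 21*Y
r(n) = (1184 + n)/(2*n) (r(n) = (n + 1184)/(n + n) = (1184 + n)/((2*n)) = (1184 + n)*(1/(2*n)) = (1184 + n)/(2*n))
(r(905) - 1296213)/(I(1170) + D(-1288)) = ((½)*(1184 + 905)/905 - 1296213)/(1170 + (357 + 21*(-1288))) = ((½)*(1/905)*2089 - 1296213)/(1170 + (357 - 27048)) = (2089/1810 - 1296213)/(1170 - 26691) = -2346143441/1810/(-25521) = -2346143441/1810*(-1/25521) = 2346143441/46193010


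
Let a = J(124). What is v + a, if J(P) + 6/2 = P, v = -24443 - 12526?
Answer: -36848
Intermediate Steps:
v = -36969
J(P) = -3 + P
a = 121 (a = -3 + 124 = 121)
v + a = -36969 + 121 = -36848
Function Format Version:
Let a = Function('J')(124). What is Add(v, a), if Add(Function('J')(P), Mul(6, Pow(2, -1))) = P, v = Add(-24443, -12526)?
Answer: -36848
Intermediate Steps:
v = -36969
Function('J')(P) = Add(-3, P)
a = 121 (a = Add(-3, 124) = 121)
Add(v, a) = Add(-36969, 121) = -36848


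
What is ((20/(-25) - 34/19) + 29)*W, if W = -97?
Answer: -243373/95 ≈ -2561.8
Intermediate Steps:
((20/(-25) - 34/19) + 29)*W = ((20/(-25) - 34/19) + 29)*(-97) = ((20*(-1/25) - 34*1/19) + 29)*(-97) = ((-4/5 - 34/19) + 29)*(-97) = (-246/95 + 29)*(-97) = (2509/95)*(-97) = -243373/95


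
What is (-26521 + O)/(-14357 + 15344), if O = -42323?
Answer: -22948/329 ≈ -69.751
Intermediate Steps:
(-26521 + O)/(-14357 + 15344) = (-26521 - 42323)/(-14357 + 15344) = -68844/987 = -68844*1/987 = -22948/329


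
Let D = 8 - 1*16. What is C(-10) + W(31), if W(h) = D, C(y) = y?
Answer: -18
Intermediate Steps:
D = -8 (D = 8 - 16 = -8)
W(h) = -8
C(-10) + W(31) = -10 - 8 = -18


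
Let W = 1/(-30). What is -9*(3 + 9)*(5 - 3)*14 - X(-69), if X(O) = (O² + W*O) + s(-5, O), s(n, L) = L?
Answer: -77183/10 ≈ -7718.3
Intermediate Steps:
W = -1/30 ≈ -0.033333
X(O) = O² + 29*O/30 (X(O) = (O² - O/30) + O = O² + 29*O/30)
-9*(3 + 9)*(5 - 3)*14 - X(-69) = -9*(3 + 9)*(5 - 3)*14 - (-69)*(29 + 30*(-69))/30 = -108*2*14 - (-69)*(29 - 2070)/30 = -9*24*14 - (-69)*(-2041)/30 = -216*14 - 1*46943/10 = -3024 - 46943/10 = -77183/10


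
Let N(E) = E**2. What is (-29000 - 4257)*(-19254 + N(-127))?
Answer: 103928125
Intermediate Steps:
(-29000 - 4257)*(-19254 + N(-127)) = (-29000 - 4257)*(-19254 + (-127)**2) = -33257*(-19254 + 16129) = -33257*(-3125) = 103928125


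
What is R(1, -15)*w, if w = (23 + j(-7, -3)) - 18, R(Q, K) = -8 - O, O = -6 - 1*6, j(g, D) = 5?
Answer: 40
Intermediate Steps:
O = -12 (O = -6 - 6 = -12)
R(Q, K) = 4 (R(Q, K) = -8 - 1*(-12) = -8 + 12 = 4)
w = 10 (w = (23 + 5) - 18 = 28 - 18 = 10)
R(1, -15)*w = 4*10 = 40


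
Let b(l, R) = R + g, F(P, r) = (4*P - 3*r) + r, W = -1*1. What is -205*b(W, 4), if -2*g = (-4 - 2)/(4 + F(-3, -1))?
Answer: -1435/2 ≈ -717.50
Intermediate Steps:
W = -1
F(P, r) = -2*r + 4*P (F(P, r) = (-3*r + 4*P) + r = -2*r + 4*P)
g = -1/2 (g = -(-4 - 2)/(2*(4 + (-2*(-1) + 4*(-3)))) = -(-3)/(4 + (2 - 12)) = -(-3)/(4 - 10) = -(-3)/(-6) = -(-3)*(-1)/6 = -1/2*1 = -1/2 ≈ -0.50000)
b(l, R) = -1/2 + R (b(l, R) = R - 1/2 = -1/2 + R)
-205*b(W, 4) = -205*(-1/2 + 4) = -205*7/2 = -1435/2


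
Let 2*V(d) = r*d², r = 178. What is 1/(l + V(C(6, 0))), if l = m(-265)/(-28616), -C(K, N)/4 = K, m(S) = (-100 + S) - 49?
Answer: 14308/733485519 ≈ 1.9507e-5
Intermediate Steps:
m(S) = -149 + S
C(K, N) = -4*K
V(d) = 89*d² (V(d) = (178*d²)/2 = 89*d²)
l = 207/14308 (l = (-149 - 265)/(-28616) = -414*(-1/28616) = 207/14308 ≈ 0.014467)
1/(l + V(C(6, 0))) = 1/(207/14308 + 89*(-4*6)²) = 1/(207/14308 + 89*(-24)²) = 1/(207/14308 + 89*576) = 1/(207/14308 + 51264) = 1/(733485519/14308) = 14308/733485519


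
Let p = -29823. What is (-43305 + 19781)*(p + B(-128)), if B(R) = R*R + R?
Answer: 319150108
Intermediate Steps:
B(R) = R + R² (B(R) = R² + R = R + R²)
(-43305 + 19781)*(p + B(-128)) = (-43305 + 19781)*(-29823 - 128*(1 - 128)) = -23524*(-29823 - 128*(-127)) = -23524*(-29823 + 16256) = -23524*(-13567) = 319150108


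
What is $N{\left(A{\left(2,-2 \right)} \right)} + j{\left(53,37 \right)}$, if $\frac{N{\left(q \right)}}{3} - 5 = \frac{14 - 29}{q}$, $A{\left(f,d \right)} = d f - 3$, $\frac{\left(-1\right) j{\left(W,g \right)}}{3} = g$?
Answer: $- \frac{627}{7} \approx -89.571$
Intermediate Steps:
$j{\left(W,g \right)} = - 3 g$
$A{\left(f,d \right)} = -3 + d f$
$N{\left(q \right)} = 15 - \frac{45}{q}$ ($N{\left(q \right)} = 15 + 3 \frac{14 - 29}{q} = 15 + 3 \left(- \frac{15}{q}\right) = 15 - \frac{45}{q}$)
$N{\left(A{\left(2,-2 \right)} \right)} + j{\left(53,37 \right)} = \left(15 - \frac{45}{-3 - 4}\right) - 111 = \left(15 - \frac{45}{-7}\right) - 111 = \left(15 - - \frac{45}{7}\right) - 111 = \left(15 + \frac{45}{7}\right) - 111 = \frac{150}{7} - 111 = - \frac{627}{7}$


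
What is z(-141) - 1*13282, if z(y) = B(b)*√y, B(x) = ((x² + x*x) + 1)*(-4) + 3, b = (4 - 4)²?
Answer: -13282 - I*√141 ≈ -13282.0 - 11.874*I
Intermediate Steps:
b = 0 (b = 0² = 0)
B(x) = -1 - 8*x² (B(x) = ((x² + x²) + 1)*(-4) + 3 = (2*x² + 1)*(-4) + 3 = (1 + 2*x²)*(-4) + 3 = (-4 - 8*x²) + 3 = -1 - 8*x²)
z(y) = -√y (z(y) = (-1 - 8*0²)*√y = (-1 - 8*0)*√y = (-1 + 0)*√y = -√y)
z(-141) - 1*13282 = -√(-141) - 1*13282 = -I*√141 - 13282 = -13282 - I*√141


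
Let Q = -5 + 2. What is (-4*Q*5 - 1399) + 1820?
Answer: 481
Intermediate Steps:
Q = -3
(-4*Q*5 - 1399) + 1820 = (-4*(-3)*5 - 1399) + 1820 = (12*5 - 1399) + 1820 = (60 - 1399) + 1820 = -1339 + 1820 = 481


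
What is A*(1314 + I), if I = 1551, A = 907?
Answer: 2598555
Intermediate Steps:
A*(1314 + I) = 907*(1314 + 1551) = 907*2865 = 2598555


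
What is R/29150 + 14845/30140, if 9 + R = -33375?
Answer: -5213291/7987100 ≈ -0.65271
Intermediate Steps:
R = -33384 (R = -9 - 33375 = -33384)
R/29150 + 14845/30140 = -33384/29150 + 14845/30140 = -33384*1/29150 + 14845*(1/30140) = -16692/14575 + 2969/6028 = -5213291/7987100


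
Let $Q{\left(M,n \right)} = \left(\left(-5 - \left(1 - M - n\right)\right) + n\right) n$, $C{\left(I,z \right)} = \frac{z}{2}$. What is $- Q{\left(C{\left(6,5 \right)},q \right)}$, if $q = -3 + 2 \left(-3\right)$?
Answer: $- \frac{387}{2} \approx -193.5$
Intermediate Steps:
$C{\left(I,z \right)} = \frac{z}{2}$ ($C{\left(I,z \right)} = z \frac{1}{2} = \frac{z}{2}$)
$q = -9$ ($q = -3 - 6 = -9$)
$Q{\left(M,n \right)} = n \left(-6 + M + 2 n\right)$ ($Q{\left(M,n \right)} = \left(\left(-5 + \left(-1 + M + n\right)\right) + n\right) n = \left(\left(-6 + M + n\right) + n\right) n = \left(-6 + M + 2 n\right) n = n \left(-6 + M + 2 n\right)$)
$- Q{\left(C{\left(6,5 \right)},q \right)} = - \left(-9\right) \left(-6 + \frac{1}{2} \cdot 5 + 2 \left(-9\right)\right) = - \left(-9\right) \left(-6 + \frac{5}{2} - 18\right) = - \frac{\left(-9\right) \left(-43\right)}{2} = \left(-1\right) \frac{387}{2} = - \frac{387}{2}$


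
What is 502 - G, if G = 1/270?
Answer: 135539/270 ≈ 502.00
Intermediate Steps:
G = 1/270 ≈ 0.0037037
502 - G = 502 - 1*1/270 = 502 - 1/270 = 135539/270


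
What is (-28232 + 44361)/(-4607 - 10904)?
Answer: -16129/15511 ≈ -1.0398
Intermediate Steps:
(-28232 + 44361)/(-4607 - 10904) = 16129/(-15511) = 16129*(-1/15511) = -16129/15511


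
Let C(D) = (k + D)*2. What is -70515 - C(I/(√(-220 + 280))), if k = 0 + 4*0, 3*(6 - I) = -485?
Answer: -70515 - 503*√15/45 ≈ -70558.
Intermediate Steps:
I = 503/3 (I = 6 - ⅓*(-485) = 6 + 485/3 = 503/3 ≈ 167.67)
k = 0 (k = 0 + 0 = 0)
C(D) = 2*D (C(D) = (0 + D)*2 = D*2 = 2*D)
-70515 - C(I/(√(-220 + 280))) = -70515 - 2*503/(3*(√(-220 + 280))) = -70515 - 2*503/(3*(√60)) = -70515 - 2*503/(3*((2*√15))) = -70515 - 2*503*(√15/30)/3 = -70515 - 2*503*√15/90 = -70515 - 503*√15/45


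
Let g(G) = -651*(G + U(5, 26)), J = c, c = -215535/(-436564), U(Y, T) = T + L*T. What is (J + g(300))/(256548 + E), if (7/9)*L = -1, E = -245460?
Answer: -27716503387/1613540544 ≈ -17.177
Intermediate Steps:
L = -9/7 (L = (9/7)*(-1) = -9/7 ≈ -1.2857)
U(Y, T) = -2*T/7 (U(Y, T) = T - 9*T/7 = -2*T/7)
c = 215535/436564 (c = -215535*(-1/436564) = 215535/436564 ≈ 0.49371)
J = 215535/436564 ≈ 0.49371
g(G) = 4836 - 651*G (g(G) = -651*(G - 2/7*26) = -651*(G - 52/7) = -651*(-52/7 + G) = 4836 - 651*G)
(J + g(300))/(256548 + E) = (215535/436564 + (4836 - 651*300))/(256548 - 245460) = (215535/436564 + (4836 - 195300))/11088 = (215535/436564 - 190464)*(1/11088) = -83149510161/436564*1/11088 = -27716503387/1613540544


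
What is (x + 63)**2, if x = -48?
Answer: 225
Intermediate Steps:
(x + 63)**2 = (-48 + 63)**2 = 15**2 = 225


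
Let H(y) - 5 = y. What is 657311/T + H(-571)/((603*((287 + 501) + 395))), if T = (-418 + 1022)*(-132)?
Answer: -156312423529/18957963024 ≈ -8.2452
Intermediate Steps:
H(y) = 5 + y
T = -79728 (T = 604*(-132) = -79728)
657311/T + H(-571)/((603*((287 + 501) + 395))) = 657311/(-79728) + (5 - 571)/((603*((287 + 501) + 395))) = 657311*(-1/79728) - 566*1/(603*(788 + 395)) = -657311/79728 - 566/(603*1183) = -657311/79728 - 566/713349 = -156312423529/18957963024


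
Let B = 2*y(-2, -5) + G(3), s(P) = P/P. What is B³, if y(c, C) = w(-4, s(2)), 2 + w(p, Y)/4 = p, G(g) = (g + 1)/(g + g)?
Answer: -2863288/27 ≈ -1.0605e+5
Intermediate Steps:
s(P) = 1
G(g) = (1 + g)/(2*g) (G(g) = (1 + g)/((2*g)) = (1 + g)*(1/(2*g)) = (1 + g)/(2*g))
w(p, Y) = -8 + 4*p
y(c, C) = -24 (y(c, C) = -8 + 4*(-4) = -8 - 16 = -24)
B = -142/3 (B = 2*(-24) + (½)*(1 + 3)/3 = -48 + (½)*(⅓)*4 = -48 + ⅔ = -142/3 ≈ -47.333)
B³ = (-142/3)³ = -2863288/27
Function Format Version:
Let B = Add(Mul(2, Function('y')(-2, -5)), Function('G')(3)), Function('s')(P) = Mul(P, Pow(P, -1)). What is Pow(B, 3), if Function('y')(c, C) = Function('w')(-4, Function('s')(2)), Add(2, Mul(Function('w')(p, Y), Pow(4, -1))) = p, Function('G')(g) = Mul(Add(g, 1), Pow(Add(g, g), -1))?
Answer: Rational(-2863288, 27) ≈ -1.0605e+5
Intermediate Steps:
Function('s')(P) = 1
Function('G')(g) = Mul(Rational(1, 2), Pow(g, -1), Add(1, g)) (Function('G')(g) = Mul(Add(1, g), Pow(Mul(2, g), -1)) = Mul(Add(1, g), Mul(Rational(1, 2), Pow(g, -1))) = Mul(Rational(1, 2), Pow(g, -1), Add(1, g)))
Function('w')(p, Y) = Add(-8, Mul(4, p))
Function('y')(c, C) = -24 (Function('y')(c, C) = Add(-8, Mul(4, -4)) = Add(-8, -16) = -24)
B = Rational(-142, 3) (B = Add(Mul(2, -24), Mul(Rational(1, 2), Pow(3, -1), Add(1, 3))) = Add(-48, Mul(Rational(1, 2), Rational(1, 3), 4)) = Add(-48, Rational(2, 3)) = Rational(-142, 3) ≈ -47.333)
Pow(B, 3) = Pow(Rational(-142, 3), 3) = Rational(-2863288, 27)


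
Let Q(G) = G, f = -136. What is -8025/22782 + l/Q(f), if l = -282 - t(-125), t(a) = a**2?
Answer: 60216979/516392 ≈ 116.61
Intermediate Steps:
l = -15907 (l = -282 - 1*(-125)**2 = -282 - 1*15625 = -282 - 15625 = -15907)
-8025/22782 + l/Q(f) = -8025/22782 - 15907/(-136) = -8025*1/22782 - 15907*(-1/136) = -2675/7594 + 15907/136 = 60216979/516392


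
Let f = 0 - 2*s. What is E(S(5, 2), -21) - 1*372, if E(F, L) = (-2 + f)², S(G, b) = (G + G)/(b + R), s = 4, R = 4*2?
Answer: -272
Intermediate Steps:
R = 8
S(G, b) = 2*G/(8 + b) (S(G, b) = (G + G)/(b + 8) = (2*G)/(8 + b) = 2*G/(8 + b))
f = -8 (f = 0 - 2*4 = 0 - 8 = -8)
E(F, L) = 100 (E(F, L) = (-2 - 8)² = (-10)² = 100)
E(S(5, 2), -21) - 1*372 = 100 - 1*372 = 100 - 372 = -272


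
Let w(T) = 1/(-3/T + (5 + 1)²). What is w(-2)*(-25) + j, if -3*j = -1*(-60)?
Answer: -62/3 ≈ -20.667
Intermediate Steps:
j = -20 (j = -(-1)*(-60)/3 = -⅓*60 = -20)
w(T) = 1/(36 - 3/T) (w(T) = 1/(-3/T + 6²) = 1/(-3/T + 36) = 1/(36 - 3/T))
w(-2)*(-25) + j = ((⅓)*(-2)/(-1 + 12*(-2)))*(-25) - 20 = ((⅓)*(-2)/(-1 - 24))*(-25) - 20 = ((⅓)*(-2)/(-25))*(-25) - 20 = ((⅓)*(-2)*(-1/25))*(-25) - 20 = (2/75)*(-25) - 20 = -⅔ - 20 = -62/3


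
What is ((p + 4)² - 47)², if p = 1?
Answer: 484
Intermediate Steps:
((p + 4)² - 47)² = ((1 + 4)² - 47)² = (5² - 47)² = (25 - 47)² = (-22)² = 484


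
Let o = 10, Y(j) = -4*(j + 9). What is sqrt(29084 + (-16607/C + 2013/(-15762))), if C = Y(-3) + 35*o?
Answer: sqrt(5323364816394503)/428201 ≈ 170.39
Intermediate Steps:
Y(j) = -36 - 4*j (Y(j) = -4*(9 + j) = -36 - 4*j)
C = 326 (C = (-36 - 4*(-3)) + 35*10 = (-36 + 12) + 350 = -24 + 350 = 326)
sqrt(29084 + (-16607/C + 2013/(-15762))) = sqrt(29084 + (-16607/326 + 2013/(-15762))) = sqrt(29084 + (-16607*1/326 + 2013*(-1/15762))) = sqrt(29084 + (-16607/326 - 671/5254)) = sqrt(29084 - 21867981/428201) = sqrt(12431929903/428201) = sqrt(5323364816394503)/428201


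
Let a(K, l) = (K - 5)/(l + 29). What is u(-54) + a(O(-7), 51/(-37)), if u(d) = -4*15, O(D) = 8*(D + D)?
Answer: -65649/1022 ≈ -64.236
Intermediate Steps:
O(D) = 16*D (O(D) = 8*(2*D) = 16*D)
a(K, l) = (-5 + K)/(29 + l)
u(d) = -60
u(-54) + a(O(-7), 51/(-37)) = -60 + (-5 + 16*(-7))/(29 + 51/(-37)) = -60 + (-5 - 112)/(29 + 51*(-1/37)) = -60 - 117/(29 - 51/37) = -60 - 117/(1022/37) = -60 + (37/1022)*(-117) = -60 - 4329/1022 = -65649/1022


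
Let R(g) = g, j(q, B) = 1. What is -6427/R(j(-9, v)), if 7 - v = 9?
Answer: -6427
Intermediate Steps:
v = -2 (v = 7 - 1*9 = 7 - 9 = -2)
-6427/R(j(-9, v)) = -6427/1 = -6427*1 = -6427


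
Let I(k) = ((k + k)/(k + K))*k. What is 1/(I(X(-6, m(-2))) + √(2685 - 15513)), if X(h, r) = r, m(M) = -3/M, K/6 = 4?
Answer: 17/1235767 - 578*I*√3207/3707301 ≈ 1.3757e-5 - 0.0088292*I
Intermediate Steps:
K = 24 (K = 6*4 = 24)
I(k) = 2*k²/(24 + k) (I(k) = ((k + k)/(k + 24))*k = ((2*k)/(24 + k))*k = (2*k/(24 + k))*k = 2*k²/(24 + k))
1/(I(X(-6, m(-2))) + √(2685 - 15513)) = 1/(2*(-3/(-2))²/(24 - 3/(-2)) + √(2685 - 15513)) = 1/(2*(-3*(-½))²/(24 - 3*(-½)) + √(-12828)) = 1/(2*(3/2)²/(24 + 3/2) + 2*I*√3207) = 1/(2*(9/4)/(51/2) + 2*I*√3207) = 1/(2*(9/4)*(2/51) + 2*I*√3207) = 1/(3/17 + 2*I*√3207)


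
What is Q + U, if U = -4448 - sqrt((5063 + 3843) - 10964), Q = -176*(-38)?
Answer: 2240 - 7*I*sqrt(42) ≈ 2240.0 - 45.365*I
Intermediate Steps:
Q = 6688
U = -4448 - 7*I*sqrt(42) (U = -4448 - sqrt(8906 - 10964) = -4448 - sqrt(-2058) = -4448 - 7*I*sqrt(42) ≈ -4448.0 - 45.365*I)
Q + U = 6688 + (-4448 - 7*I*sqrt(42)) = 2240 - 7*I*sqrt(42)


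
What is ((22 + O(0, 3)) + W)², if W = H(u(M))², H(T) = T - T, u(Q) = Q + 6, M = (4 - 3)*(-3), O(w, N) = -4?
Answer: 324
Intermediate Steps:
M = -3 (M = 1*(-3) = -3)
u(Q) = 6 + Q
H(T) = 0
W = 0 (W = 0² = 0)
((22 + O(0, 3)) + W)² = ((22 - 4) + 0)² = (18 + 0)² = 18² = 324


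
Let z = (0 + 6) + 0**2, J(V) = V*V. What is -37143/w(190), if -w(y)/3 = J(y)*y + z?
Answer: 12381/6859006 ≈ 0.0018051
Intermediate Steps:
J(V) = V**2
z = 6 (z = 6 + 0 = 6)
w(y) = -18 - 3*y**3 (w(y) = -3*(y**2*y + 6) = -3*(y**3 + 6) = -3*(6 + y**3) = -18 - 3*y**3)
-37143/w(190) = -37143/(-18 - 3*190**3) = -37143/(-18 - 3*6859000) = -37143/(-18 - 20577000) = -37143/(-20577018) = -37143*(-1/20577018) = 12381/6859006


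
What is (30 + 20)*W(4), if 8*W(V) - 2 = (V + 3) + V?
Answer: 325/4 ≈ 81.250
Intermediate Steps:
W(V) = 5/8 + V/4 (W(V) = 1/4 + ((V + 3) + V)/8 = 1/4 + ((3 + V) + V)/8 = 1/4 + (3 + 2*V)/8 = 1/4 + (3/8 + V/4) = 5/8 + V/4)
(30 + 20)*W(4) = (30 + 20)*(5/8 + (1/4)*4) = 50*(5/8 + 1) = 50*(13/8) = 325/4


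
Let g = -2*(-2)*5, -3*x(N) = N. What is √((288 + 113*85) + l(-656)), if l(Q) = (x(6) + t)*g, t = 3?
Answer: √9913 ≈ 99.564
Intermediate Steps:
x(N) = -N/3
g = 20 (g = 4*5 = 20)
l(Q) = 20 (l(Q) = (-⅓*6 + 3)*20 = (-2 + 3)*20 = 1*20 = 20)
√((288 + 113*85) + l(-656)) = √((288 + 113*85) + 20) = √((288 + 9605) + 20) = √(9893 + 20) = √9913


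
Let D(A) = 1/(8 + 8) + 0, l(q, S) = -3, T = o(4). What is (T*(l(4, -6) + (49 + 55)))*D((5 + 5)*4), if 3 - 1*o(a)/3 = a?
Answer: -303/16 ≈ -18.938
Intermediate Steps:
o(a) = 9 - 3*a
T = -3 (T = 9 - 3*4 = 9 - 12 = -3)
D(A) = 1/16 (D(A) = 1/16 + 0 = 1/16)
(T*(l(4, -6) + (49 + 55)))*D((5 + 5)*4) = -3*(-3 + (49 + 55))*(1/16) = -3*(-3 + 104)*(1/16) = -3*101*(1/16) = -303*1/16 = -303/16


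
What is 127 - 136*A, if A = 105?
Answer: -14153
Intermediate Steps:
127 - 136*A = 127 - 136*105 = 127 - 14280 = -14153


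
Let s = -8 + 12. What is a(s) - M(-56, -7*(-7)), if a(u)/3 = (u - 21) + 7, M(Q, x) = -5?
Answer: -25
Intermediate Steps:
s = 4
a(u) = -42 + 3*u (a(u) = 3*((u - 21) + 7) = 3*((-21 + u) + 7) = 3*(-14 + u) = -42 + 3*u)
a(s) - M(-56, -7*(-7)) = (-42 + 3*4) - 1*(-5) = (-42 + 12) + 5 = -30 + 5 = -25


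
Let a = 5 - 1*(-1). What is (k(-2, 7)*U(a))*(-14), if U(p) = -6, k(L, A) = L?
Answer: -168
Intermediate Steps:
a = 6 (a = 5 + 1 = 6)
(k(-2, 7)*U(a))*(-14) = -2*(-6)*(-14) = 12*(-14) = -168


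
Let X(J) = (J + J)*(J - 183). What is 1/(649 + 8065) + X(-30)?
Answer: 111364921/8714 ≈ 12780.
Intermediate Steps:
X(J) = 2*J*(-183 + J) (X(J) = (2*J)*(-183 + J) = 2*J*(-183 + J))
1/(649 + 8065) + X(-30) = 1/(649 + 8065) + 2*(-30)*(-183 - 30) = 1/8714 + 2*(-30)*(-213) = 1/8714 + 12780 = 111364921/8714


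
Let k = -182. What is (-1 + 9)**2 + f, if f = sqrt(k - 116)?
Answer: 64 + I*sqrt(298) ≈ 64.0 + 17.263*I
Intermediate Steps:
f = I*sqrt(298) (f = sqrt(-182 - 116) = sqrt(-298) = I*sqrt(298) ≈ 17.263*I)
(-1 + 9)**2 + f = (-1 + 9)**2 + I*sqrt(298) = 8**2 + I*sqrt(298) = 64 + I*sqrt(298)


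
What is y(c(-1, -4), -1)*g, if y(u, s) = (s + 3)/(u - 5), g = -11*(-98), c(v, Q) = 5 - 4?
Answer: -539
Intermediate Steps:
c(v, Q) = 1
g = 1078
y(u, s) = (3 + s)/(-5 + u)
y(c(-1, -4), -1)*g = ((3 - 1)/(-5 + 1))*1078 = (2/(-4))*1078 = -¼*2*1078 = -½*1078 = -539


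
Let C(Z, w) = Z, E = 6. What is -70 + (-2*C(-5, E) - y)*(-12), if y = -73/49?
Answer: -10186/49 ≈ -207.88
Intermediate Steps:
y = -73/49 (y = -73*1/49 = -73/49 ≈ -1.4898)
-70 + (-2*C(-5, E) - y)*(-12) = -70 + (-2*(-5) - 1*(-73/49))*(-12) = -70 + (10 + 73/49)*(-12) = -70 + (563/49)*(-12) = -70 - 6756/49 = -10186/49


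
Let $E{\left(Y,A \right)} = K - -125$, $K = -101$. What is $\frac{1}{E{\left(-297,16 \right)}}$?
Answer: $\frac{1}{24} \approx 0.041667$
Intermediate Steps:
$E{\left(Y,A \right)} = 24$ ($E{\left(Y,A \right)} = -101 - -125 = -101 + 125 = 24$)
$\frac{1}{E{\left(-297,16 \right)}} = \frac{1}{24}$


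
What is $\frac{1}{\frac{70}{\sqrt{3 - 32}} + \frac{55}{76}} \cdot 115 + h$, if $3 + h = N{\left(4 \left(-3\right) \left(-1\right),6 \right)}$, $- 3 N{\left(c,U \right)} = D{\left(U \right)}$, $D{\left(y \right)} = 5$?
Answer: $- \frac{1580626}{378535} + \frac{1859872 i \sqrt{29}}{1135605} \approx -4.1756 + 8.8197 i$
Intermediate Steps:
$N{\left(c,U \right)} = - \frac{5}{3}$ ($N{\left(c,U \right)} = \left(- \frac{1}{3}\right) 5 = - \frac{5}{3}$)
$h = - \frac{14}{3}$ ($h = -3 - \frac{5}{3} = - \frac{14}{3} \approx -4.6667$)
$\frac{1}{\frac{70}{\sqrt{3 - 32}} + \frac{55}{76}} \cdot 115 + h = \frac{1}{\frac{70}{\sqrt{3 - 32}} + \frac{55}{76}} \cdot 115 - \frac{14}{3} = \frac{1}{\frac{70}{\sqrt{-29}} + 55 \cdot \frac{1}{76}} \cdot 115 - \frac{14}{3} = \frac{1}{\frac{70}{i \sqrt{29}} + \frac{55}{76}} \cdot 115 - \frac{14}{3} = \frac{1}{70 \left(- \frac{i \sqrt{29}}{29}\right) + \frac{55}{76}} \cdot 115 - \frac{14}{3} = \frac{1}{- \frac{70 i \sqrt{29}}{29} + \frac{55}{76}} \cdot 115 - \frac{14}{3} = \frac{1}{\frac{55}{76} - \frac{70 i \sqrt{29}}{29}} \cdot 115 - \frac{14}{3} = \frac{115}{\frac{55}{76} - \frac{70 i \sqrt{29}}{29}} - \frac{14}{3} = - \frac{14}{3} + \frac{115}{\frac{55}{76} - \frac{70 i \sqrt{29}}{29}}$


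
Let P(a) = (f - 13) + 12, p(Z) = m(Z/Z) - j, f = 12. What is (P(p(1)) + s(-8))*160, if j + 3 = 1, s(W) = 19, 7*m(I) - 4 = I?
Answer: 4800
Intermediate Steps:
m(I) = 4/7 + I/7
j = -2 (j = -3 + 1 = -2)
p(Z) = 19/7 (p(Z) = (4/7 + (Z/Z)/7) - 1*(-2) = (4/7 + (1/7)*1) + 2 = (4/7 + 1/7) + 2 = 5/7 + 2 = 19/7)
P(a) = 11 (P(a) = (12 - 13) + 12 = -1 + 12 = 11)
(P(p(1)) + s(-8))*160 = (11 + 19)*160 = 30*160 = 4800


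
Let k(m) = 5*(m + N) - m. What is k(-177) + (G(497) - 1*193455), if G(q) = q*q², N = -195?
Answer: 122568335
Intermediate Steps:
G(q) = q³
k(m) = -975 + 4*m (k(m) = 5*(m - 195) - m = 5*(-195 + m) - m = (-975 + 5*m) - m = -975 + 4*m)
k(-177) + (G(497) - 1*193455) = (-975 + 4*(-177)) + (497³ - 1*193455) = (-975 - 708) + (122763473 - 193455) = -1683 + 122570018 = 122568335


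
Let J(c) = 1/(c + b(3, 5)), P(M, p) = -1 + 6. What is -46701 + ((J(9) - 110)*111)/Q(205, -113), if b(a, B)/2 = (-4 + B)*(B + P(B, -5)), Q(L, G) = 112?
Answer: -152038827/3248 ≈ -46810.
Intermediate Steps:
P(M, p) = 5
b(a, B) = 2*(-4 + B)*(5 + B) (b(a, B) = 2*((-4 + B)*(B + 5)) = 2*((-4 + B)*(5 + B)) = 2*(-4 + B)*(5 + B))
J(c) = 1/(20 + c) (J(c) = 1/(c + (-40 + 2*5 + 2*5²)) = 1/(c + (-40 + 10 + 2*25)) = 1/(c + (-40 + 10 + 50)) = 1/(c + 20) = 1/(20 + c))
-46701 + ((J(9) - 110)*111)/Q(205, -113) = -46701 + ((1/(20 + 9) - 110)*111)/112 = -46701 + ((1/29 - 110)*111)*(1/112) = -46701 - 3189/29*111*(1/112) = -46701 - 353979/29*1/112 = -46701 - 353979/3248 = -152038827/3248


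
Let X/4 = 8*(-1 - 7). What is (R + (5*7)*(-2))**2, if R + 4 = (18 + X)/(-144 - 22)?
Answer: 36276529/6889 ≈ 5265.9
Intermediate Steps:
X = -256 (X = 4*(8*(-1 - 7)) = 4*(8*(-8)) = 4*(-64) = -256)
R = -213/83 (R = -4 + (18 - 256)/(-144 - 22) = -4 - 238/(-166) = -4 - 238*(-1/166) = -4 + 119/83 = -213/83 ≈ -2.5663)
(R + (5*7)*(-2))**2 = (-213/83 + (5*7)*(-2))**2 = (-213/83 + 35*(-2))**2 = (-213/83 - 70)**2 = (-6023/83)**2 = 36276529/6889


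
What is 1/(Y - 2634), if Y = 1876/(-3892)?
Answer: -139/366193 ≈ -0.00037958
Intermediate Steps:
Y = -67/139 (Y = 1876*(-1/3892) = -67/139 ≈ -0.48201)
1/(Y - 2634) = 1/(-67/139 - 2634) = 1/(-366193/139) = -139/366193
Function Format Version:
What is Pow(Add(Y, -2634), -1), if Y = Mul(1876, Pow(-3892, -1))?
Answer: Rational(-139, 366193) ≈ -0.00037958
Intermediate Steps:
Y = Rational(-67, 139) (Y = Mul(1876, Rational(-1, 3892)) = Rational(-67, 139) ≈ -0.48201)
Pow(Add(Y, -2634), -1) = Pow(Add(Rational(-67, 139), -2634), -1) = Pow(Rational(-366193, 139), -1) = Rational(-139, 366193)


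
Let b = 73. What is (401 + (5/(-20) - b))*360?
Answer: 117990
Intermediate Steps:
(401 + (5/(-20) - b))*360 = (401 + (5/(-20) - 1*73))*360 = (401 + (5*(-1/20) - 73))*360 = (401 + (-¼ - 73))*360 = (401 - 293/4)*360 = (1311/4)*360 = 117990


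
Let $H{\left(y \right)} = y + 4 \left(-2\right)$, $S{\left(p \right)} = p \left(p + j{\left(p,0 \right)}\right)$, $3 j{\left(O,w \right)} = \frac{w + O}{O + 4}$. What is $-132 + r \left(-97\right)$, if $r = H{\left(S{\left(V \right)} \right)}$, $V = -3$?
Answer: $-520$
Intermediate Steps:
$j{\left(O,w \right)} = \frac{O + w}{3 \left(4 + O\right)}$ ($j{\left(O,w \right)} = \frac{\left(w + O\right) \frac{1}{O + 4}}{3} = \frac{\left(O + w\right) \frac{1}{4 + O}}{3} = \frac{\frac{1}{4 + O} \left(O + w\right)}{3} = \frac{O + w}{3 \left(4 + O\right)}$)
$S{\left(p \right)} = p \left(p + \frac{p}{3 \left(4 + p\right)}\right)$ ($S{\left(p \right)} = p \left(p + \frac{p + 0}{3 \left(4 + p\right)}\right) = p \left(p + \frac{p}{3 \left(4 + p\right)}\right)$)
$H{\left(y \right)} = -8 + y$ ($H{\left(y \right)} = y - 8 = -8 + y$)
$r = 4$ ($r = -8 + \frac{\left(-3\right)^{2} \left(\frac{13}{3} - 3\right)}{4 - 3} = -8 + 9 \cdot 1^{-1} \cdot \frac{4}{3} = -8 + 9 \cdot 1 \cdot \frac{4}{3} = -8 + 12 = 4$)
$-132 + r \left(-97\right) = -132 + 4 \left(-97\right) = -132 - 388 = -520$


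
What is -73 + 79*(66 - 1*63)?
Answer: 164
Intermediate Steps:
-73 + 79*(66 - 1*63) = -73 + 79*(66 - 63) = -73 + 79*3 = -73 + 237 = 164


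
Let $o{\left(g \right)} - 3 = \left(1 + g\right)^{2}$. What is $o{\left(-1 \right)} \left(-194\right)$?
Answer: $-582$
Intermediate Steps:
$o{\left(g \right)} = 3 + \left(1 + g\right)^{2}$
$o{\left(-1 \right)} \left(-194\right) = \left(3 + \left(1 - 1\right)^{2}\right) \left(-194\right) = \left(3 + 0^{2}\right) \left(-194\right) = \left(3 + 0\right) \left(-194\right) = 3 \left(-194\right) = -582$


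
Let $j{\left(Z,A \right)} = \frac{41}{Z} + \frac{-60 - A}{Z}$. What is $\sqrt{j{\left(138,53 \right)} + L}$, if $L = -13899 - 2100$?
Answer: $\frac{i \sqrt{8463747}}{23} \approx 126.49 i$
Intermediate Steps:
$L = -15999$
$j{\left(Z,A \right)} = \frac{41}{Z} + \frac{-60 - A}{Z}$
$\sqrt{j{\left(138,53 \right)} + L} = \sqrt{\frac{-19 - 53}{138} - 15999} = \sqrt{\frac{1}{138} \left(-72\right) - 15999} = \sqrt{- \frac{12}{23} - 15999} = \sqrt{- \frac{367989}{23}} = \frac{i \sqrt{8463747}}{23}$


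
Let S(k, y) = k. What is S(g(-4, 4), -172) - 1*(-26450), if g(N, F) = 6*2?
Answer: 26462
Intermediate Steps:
g(N, F) = 12
S(g(-4, 4), -172) - 1*(-26450) = 12 - 1*(-26450) = 12 + 26450 = 26462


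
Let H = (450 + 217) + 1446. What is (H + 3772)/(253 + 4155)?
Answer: 5885/4408 ≈ 1.3351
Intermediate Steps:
H = 2113 (H = 667 + 1446 = 2113)
(H + 3772)/(253 + 4155) = (2113 + 3772)/(253 + 4155) = 5885/4408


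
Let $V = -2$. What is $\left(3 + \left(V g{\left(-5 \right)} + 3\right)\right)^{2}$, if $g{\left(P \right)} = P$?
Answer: $256$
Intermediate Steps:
$\left(3 + \left(V g{\left(-5 \right)} + 3\right)\right)^{2} = \left(3 + \left(\left(-2\right) \left(-5\right) + 3\right)\right)^{2} = \left(3 + \left(10 + 3\right)\right)^{2} = \left(3 + 13\right)^{2} = 16^{2} = 256$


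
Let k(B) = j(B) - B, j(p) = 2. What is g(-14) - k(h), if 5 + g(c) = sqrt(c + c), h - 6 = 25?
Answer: 24 + 2*I*sqrt(7) ≈ 24.0 + 5.2915*I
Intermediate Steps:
h = 31 (h = 6 + 25 = 31)
g(c) = -5 + sqrt(2)*sqrt(c) (g(c) = -5 + sqrt(c + c) = -5 + sqrt(2*c) = -5 + sqrt(2)*sqrt(c))
k(B) = 2 - B
g(-14) - k(h) = (-5 + sqrt(2)*sqrt(-14)) - (2 - 1*31) = (-5 + sqrt(2)*(I*sqrt(14))) - (2 - 31) = (-5 + 2*I*sqrt(7)) - 1*(-29) = (-5 + 2*I*sqrt(7)) + 29 = 24 + 2*I*sqrt(7)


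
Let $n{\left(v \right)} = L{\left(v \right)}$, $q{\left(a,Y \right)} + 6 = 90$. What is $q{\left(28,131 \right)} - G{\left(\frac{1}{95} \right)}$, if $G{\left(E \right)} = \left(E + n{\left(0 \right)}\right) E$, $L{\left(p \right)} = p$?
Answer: $\frac{758099}{9025} \approx 84.0$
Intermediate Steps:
$q{\left(a,Y \right)} = 84$ ($q{\left(a,Y \right)} = -6 + 90 = 84$)
$n{\left(v \right)} = v$
$G{\left(E \right)} = E^{2}$ ($G{\left(E \right)} = \left(E + 0\right) E = E E = E^{2}$)
$q{\left(28,131 \right)} - G{\left(\frac{1}{95} \right)} = 84 - \left(\frac{1}{95}\right)^{2} = 84 - \frac{1}{9025} = \frac{758099}{9025}$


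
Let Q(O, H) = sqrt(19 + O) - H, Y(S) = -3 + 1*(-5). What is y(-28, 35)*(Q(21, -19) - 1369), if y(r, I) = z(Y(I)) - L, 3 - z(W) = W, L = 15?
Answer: 5400 - 8*sqrt(10) ≈ 5374.7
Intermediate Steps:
Y(S) = -8 (Y(S) = -3 - 5 = -8)
z(W) = 3 - W
y(r, I) = -4 (y(r, I) = (3 - 1*(-8)) - 1*15 = (3 + 8) - 15 = 11 - 15 = -4)
y(-28, 35)*(Q(21, -19) - 1369) = -4*((sqrt(19 + 21) - 1*(-19)) - 1369) = -4*((sqrt(40) + 19) - 1369) = -4*((2*sqrt(10) + 19) - 1369) = -4*((19 + 2*sqrt(10)) - 1369) = -4*(-1350 + 2*sqrt(10)) = 5400 - 8*sqrt(10)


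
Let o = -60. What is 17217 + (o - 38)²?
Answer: 26821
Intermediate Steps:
17217 + (o - 38)² = 17217 + (-60 - 38)² = 17217 + (-98)² = 17217 + 9604 = 26821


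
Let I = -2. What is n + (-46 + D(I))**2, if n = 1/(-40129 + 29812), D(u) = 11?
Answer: 12638324/10317 ≈ 1225.0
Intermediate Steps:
n = -1/10317 (n = 1/(-10317) = -1/10317 ≈ -9.6927e-5)
n + (-46 + D(I))**2 = -1/10317 + (-46 + 11)**2 = -1/10317 + (-35)**2 = -1/10317 + 1225 = 12638324/10317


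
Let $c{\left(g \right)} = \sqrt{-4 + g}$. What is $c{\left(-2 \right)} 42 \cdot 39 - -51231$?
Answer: $51231 + 1638 i \sqrt{6} \approx 51231.0 + 4012.3 i$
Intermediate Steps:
$c{\left(-2 \right)} 42 \cdot 39 - -51231 = \sqrt{-4 - 2} \cdot 42 \cdot 39 - -51231 = \sqrt{-6} \cdot 42 \cdot 39 + 51231 = i \sqrt{6} \cdot 42 \cdot 39 + 51231 = 42 i \sqrt{6} \cdot 39 + 51231 = 1638 i \sqrt{6} + 51231 = 51231 + 1638 i \sqrt{6}$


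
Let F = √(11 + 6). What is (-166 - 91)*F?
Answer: -257*√17 ≈ -1059.6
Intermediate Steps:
F = √17 ≈ 4.1231
(-166 - 91)*F = (-166 - 91)*√17 = -257*√17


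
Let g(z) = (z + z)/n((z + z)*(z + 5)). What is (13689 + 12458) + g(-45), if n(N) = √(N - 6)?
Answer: 26147 - 15*√3594/599 ≈ 26146.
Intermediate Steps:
n(N) = √(-6 + N)
g(z) = 2*z/√(-6 + 2*z*(5 + z)) (g(z) = (z + z)/(√(-6 + (z + z)*(z + 5))) = (2*z)/(√(-6 + (2*z)*(5 + z))) = (2*z)/(√(-6 + 2*z*(5 + z))) = (2*z)/√(-6 + 2*z*(5 + z)) = 2*z/√(-6 + 2*z*(5 + z)))
(13689 + 12458) + g(-45) = (13689 + 12458) - 45*√2/√(-3 - 45*(5 - 45)) = 26147 - 45*√2/√(-3 - 45*(-40)) = 26147 - 45*√2/√(-3 + 1800) = 26147 - 45*√2/√1797 = 26147 - 45*√2*√1797/1797 = 26147 - 15*√3594/599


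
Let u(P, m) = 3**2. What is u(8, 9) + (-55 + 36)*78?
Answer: -1473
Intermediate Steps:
u(P, m) = 9
u(8, 9) + (-55 + 36)*78 = 9 + (-55 + 36)*78 = 9 - 19*78 = 9 - 1482 = -1473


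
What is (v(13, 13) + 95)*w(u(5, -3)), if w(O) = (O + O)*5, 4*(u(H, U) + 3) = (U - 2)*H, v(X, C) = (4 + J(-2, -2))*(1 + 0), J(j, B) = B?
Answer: -17945/2 ≈ -8972.5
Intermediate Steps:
v(X, C) = 2 (v(X, C) = (4 - 2)*(1 + 0) = 2*1 = 2)
u(H, U) = -3 + H*(-2 + U)/4 (u(H, U) = -3 + ((U - 2)*H)/4 = -3 + ((-2 + U)*H)/4 = -3 + (H*(-2 + U))/4 = -3 + H*(-2 + U)/4)
w(O) = 10*O (w(O) = (2*O)*5 = 10*O)
(v(13, 13) + 95)*w(u(5, -3)) = (2 + 95)*(10*(-3 - ½*5 + (¼)*5*(-3))) = 97*(10*(-3 - 5/2 - 15/4)) = 97*(10*(-37/4)) = 97*(-185/2) = -17945/2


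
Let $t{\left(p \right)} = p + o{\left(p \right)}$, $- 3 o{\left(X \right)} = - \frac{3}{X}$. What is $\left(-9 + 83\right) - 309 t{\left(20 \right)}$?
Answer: $- \frac{122429}{20} \approx -6121.5$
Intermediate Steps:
$o{\left(X \right)} = \frac{1}{X}$ ($o{\left(X \right)} = - \frac{\left(-3\right) \frac{1}{X}}{3} = \frac{1}{X}$)
$t{\left(p \right)} = p + \frac{1}{p}$
$\left(-9 + 83\right) - 309 t{\left(20 \right)} = \left(-9 + 83\right) - 309 \left(20 + \frac{1}{20}\right) = 74 - 309 \left(20 + \frac{1}{20}\right) = 74 - \frac{123909}{20} = - \frac{122429}{20}$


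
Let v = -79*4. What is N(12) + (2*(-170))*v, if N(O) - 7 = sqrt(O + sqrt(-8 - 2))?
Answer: 107447 + sqrt(12 + I*sqrt(10)) ≈ 1.0745e+5 + 0.45259*I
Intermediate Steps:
N(O) = 7 + sqrt(O + I*sqrt(10)) (N(O) = 7 + sqrt(O + sqrt(-8 - 2)) = 7 + sqrt(O + sqrt(-10)) = 7 + sqrt(O + I*sqrt(10)))
v = -316
N(12) + (2*(-170))*v = (7 + sqrt(12 + I*sqrt(10))) + (2*(-170))*(-316) = (7 + sqrt(12 + I*sqrt(10))) - 340*(-316) = (7 + sqrt(12 + I*sqrt(10))) + 107440 = 107447 + sqrt(12 + I*sqrt(10))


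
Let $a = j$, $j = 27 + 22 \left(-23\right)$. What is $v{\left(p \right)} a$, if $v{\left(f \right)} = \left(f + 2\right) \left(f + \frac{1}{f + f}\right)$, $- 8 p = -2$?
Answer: $- \frac{38799}{16} \approx -2424.9$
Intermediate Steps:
$j = -479$ ($j = 27 - 506 = -479$)
$a = -479$
$p = \frac{1}{4}$ ($p = \left(- \frac{1}{8}\right) \left(-2\right) = \frac{1}{4} \approx 0.25$)
$v{\left(f \right)} = \left(2 + f\right) \left(f + \frac{1}{2 f}\right)$
$v{\left(p \right)} a = \left(\frac{1}{2} + \frac{1}{\frac{1}{4}} + \left(\frac{1}{4}\right)^{2} + 2 \cdot \frac{1}{4}\right) \left(-479\right) = \left(\frac{1}{2} + 4 + \frac{1}{16} + \frac{1}{2}\right) \left(-479\right) = \frac{81}{16} \left(-479\right) = - \frac{38799}{16}$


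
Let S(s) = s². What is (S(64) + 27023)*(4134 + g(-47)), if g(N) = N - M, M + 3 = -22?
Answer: 127961328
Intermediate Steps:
M = -25 (M = -3 - 22 = -25)
g(N) = 25 + N (g(N) = N - 1*(-25) = N + 25 = 25 + N)
(S(64) + 27023)*(4134 + g(-47)) = (64² + 27023)*(4134 + (25 - 47)) = (4096 + 27023)*(4134 - 22) = 31119*4112 = 127961328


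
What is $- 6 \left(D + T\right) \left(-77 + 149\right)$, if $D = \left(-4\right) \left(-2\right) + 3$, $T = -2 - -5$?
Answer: $-6048$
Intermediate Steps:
$T = 3$ ($T = -2 + 5 = 3$)
$D = 11$ ($D = 8 + 3 = 11$)
$- 6 \left(D + T\right) \left(-77 + 149\right) = - 6 \left(11 + 3\right) \left(-77 + 149\right) = \left(-6\right) 14 \cdot 72 = \left(-84\right) 72 = -6048$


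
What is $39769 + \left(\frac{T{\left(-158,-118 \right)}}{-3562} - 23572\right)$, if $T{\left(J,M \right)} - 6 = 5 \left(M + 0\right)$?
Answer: $\frac{28847149}{1781} \approx 16197.0$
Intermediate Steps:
$T{\left(J,M \right)} = 6 + 5 M$ ($T{\left(J,M \right)} = 6 + 5 \left(M + 0\right) = 6 + 5 M$)
$39769 + \left(\frac{T{\left(-158,-118 \right)}}{-3562} - 23572\right) = 39769 - \left(23572 - \frac{6 + 5 \left(-118\right)}{-3562}\right) = 39769 - \left(23572 - \left(6 - 590\right) \left(- \frac{1}{3562}\right)\right) = 39769 - \frac{41981440}{1781} = \frac{28847149}{1781}$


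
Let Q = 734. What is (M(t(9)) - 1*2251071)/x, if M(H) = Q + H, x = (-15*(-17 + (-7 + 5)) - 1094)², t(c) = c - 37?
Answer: -2250365/654481 ≈ -3.4384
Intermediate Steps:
t(c) = -37 + c
x = 654481 (x = (-15*(-17 - 2) - 1094)² = (-15*(-19) - 1094)² = (285 - 1094)² = (-809)² = 654481)
M(H) = 734 + H
(M(t(9)) - 1*2251071)/x = ((734 + (-37 + 9)) - 1*2251071)/654481 = ((734 - 28) - 2251071)*(1/654481) = (706 - 2251071)*(1/654481) = -2250365*1/654481 = -2250365/654481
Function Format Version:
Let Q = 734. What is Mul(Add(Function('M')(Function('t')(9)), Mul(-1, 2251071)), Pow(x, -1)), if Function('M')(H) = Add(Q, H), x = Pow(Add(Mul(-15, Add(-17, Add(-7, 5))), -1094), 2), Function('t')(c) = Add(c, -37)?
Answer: Rational(-2250365, 654481) ≈ -3.4384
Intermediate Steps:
Function('t')(c) = Add(-37, c)
x = 654481 (x = Pow(Add(Mul(-15, Add(-17, -2)), -1094), 2) = Pow(Add(Mul(-15, -19), -1094), 2) = Pow(Add(285, -1094), 2) = Pow(-809, 2) = 654481)
Function('M')(H) = Add(734, H)
Mul(Add(Function('M')(Function('t')(9)), Mul(-1, 2251071)), Pow(x, -1)) = Mul(Add(Add(734, Add(-37, 9)), Mul(-1, 2251071)), Pow(654481, -1)) = Mul(Add(Add(734, -28), -2251071), Rational(1, 654481)) = Mul(Add(706, -2251071), Rational(1, 654481)) = Mul(-2250365, Rational(1, 654481)) = Rational(-2250365, 654481)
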